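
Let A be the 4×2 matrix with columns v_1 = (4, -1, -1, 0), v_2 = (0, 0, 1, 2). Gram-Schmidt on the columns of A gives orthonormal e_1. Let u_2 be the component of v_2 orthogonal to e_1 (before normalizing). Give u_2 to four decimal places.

v_1 = (4, -1, -1, 0); ‖v_1‖ = 4.2426, so e_1 = (0.9428, -0.2357, -0.2357, 0.0000).
e_1·v_2 = 0.9428·0 + (-0.2357)·0 + (-0.2357)·1 + 0.0000·2 = -0.2357.
u_2 = v_2 + 0.2357·e_1 = (0.2222, -0.0556, 0.9444, 2.0000).

u_2 = (0.2222, -0.0556, 0.9444, 2.0000)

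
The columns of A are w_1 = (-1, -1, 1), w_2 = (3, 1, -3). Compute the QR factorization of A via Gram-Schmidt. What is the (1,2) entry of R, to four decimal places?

w_1 = (-1, -1, 1); ‖w_1‖ = 1.7321, so e_1 = (-0.5774, -0.5774, 0.5774).
r_{12} = e_1·w_2 = -4.0415.

r_{12} = -4.0415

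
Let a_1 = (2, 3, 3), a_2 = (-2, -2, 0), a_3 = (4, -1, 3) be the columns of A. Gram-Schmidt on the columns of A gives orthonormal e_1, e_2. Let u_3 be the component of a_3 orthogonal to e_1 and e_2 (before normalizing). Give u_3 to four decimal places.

e_1 = a_1/‖a_1‖ = (2, 3, 3)/4.6904 = (0.4264, 0.6396, 0.6396).
r_{12} = e_1·a_2 = -2.1320.
u_2 = a_2 + 2.1320·e_1 = (-1.0909, -0.6364, 1.3636).
‖u_2‖ = 1.8586, so e_2 = (-0.5869, -0.3424, 0.7337).
r_{13} = e_1·a_3 = 2.9848; r_{23} = e_2·a_3 = 0.1956.
u_3 = a_3 − 2.9848·e_1 − 0.1956·e_2 = (2.8421, -2.8421, 0.9474).

u_3 = (2.8421, -2.8421, 0.9474)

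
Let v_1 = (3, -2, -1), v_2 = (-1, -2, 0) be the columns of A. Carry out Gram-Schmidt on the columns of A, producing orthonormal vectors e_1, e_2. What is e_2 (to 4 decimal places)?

e_1 = v_1/‖v_1‖ = (3, -2, -1)/3.7417 = (0.8018, -0.5345, -0.2673).
r_{12} = e_1·v_2 = 0.2673.
u_2 = v_2 − 0.2673·e_1 = (-1.2143, -1.8571, 0.0714).
‖u_2‖ = 2.2200, so e_2 = (-0.5470, -0.8365, 0.0322).

e_2 = (-0.5470, -0.8365, 0.0322)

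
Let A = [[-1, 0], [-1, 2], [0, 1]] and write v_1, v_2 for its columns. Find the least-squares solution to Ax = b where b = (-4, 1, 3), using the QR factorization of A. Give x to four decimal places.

v_1 = (-1, -1, 0); ‖v_1‖ = 1.4142, so e_1 = (-0.7071, -0.7071, 0.0000).
e_1·v_2 = (-0.7071)·0 + (-0.7071)·2 + 0.0000·1 = -1.4142.
u_2 = v_2 + 1.4142·e_1 = (-1.0000, 1.0000, 1.0000).
‖u_2‖ = 1.7321, so e_2 = (-0.5774, 0.5774, 0.5774).
Qᵀb = (2.1213, 4.6188).
Back-substitute: x_2 = 4.6188/1.7321 = 2.6667.
x_1 = (2.1213 + 1.4142·2.6667)/1.4142 = 4.1667.

x = (4.1667, 2.6667)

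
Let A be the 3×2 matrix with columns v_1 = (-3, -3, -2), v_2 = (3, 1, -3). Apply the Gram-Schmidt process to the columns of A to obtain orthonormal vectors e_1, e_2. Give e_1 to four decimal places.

e_1 = v_1/‖v_1‖ = (-3, -3, -2)/4.6904 = (-0.6396, -0.6396, -0.4264).

e_1 = (-0.6396, -0.6396, -0.4264)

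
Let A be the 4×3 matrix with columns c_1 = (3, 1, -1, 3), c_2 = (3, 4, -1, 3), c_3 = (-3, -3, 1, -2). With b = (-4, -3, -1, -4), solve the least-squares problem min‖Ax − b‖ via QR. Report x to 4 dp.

c_1 = (3, 1, -1, 3); ‖c_1‖ = 4.4721, so e_1 = (0.6708, 0.2236, -0.2236, 0.6708).
e_1·c_2 = 0.6708·3 + 0.2236·4 + (-0.2236)·(-1) + 0.6708·3 = 5.1430.
u_2 = c_2 − 5.1430·e_1 = (-0.4500, 2.8500, 0.1500, -0.4500).
‖u_2‖ = 2.9240, so e_2 = (-0.1539, 0.9747, 0.0513, -0.1539).
e_1·c_3 = 0.6708·(-3) + 0.2236·(-3) + (-0.2236)·1 + 0.6708·(-2) = -4.2485; e_2·c_3 = (-0.1539)·(-3) + 0.9747·(-3) + 0.0513·1 + (-0.1539)·(-2) = -2.1033.
u_3 = c_3 + 4.2485·e_1 + 2.1033·e_2 = (-0.4737, 0.0000, 0.1579, 0.5263).
‖u_3‖ = 0.7255, so e_3 = (-0.6529, 0.0000, 0.2176, 0.7255).
Qᵀb = (-5.8138, -1.7442, -0.5078).
Back-substitute: x_3 = -0.5078/0.7255 = -0.7000.
x_2 = (-1.7442 + 2.1033·(-0.7000))/2.9240 = -1.1000.
x_1 = (-5.8138 − 5.1430·(-1.1000) + 4.2485·(-0.7000))/4.4721 = -0.7000.

x = (-0.7000, -1.1000, -0.7000)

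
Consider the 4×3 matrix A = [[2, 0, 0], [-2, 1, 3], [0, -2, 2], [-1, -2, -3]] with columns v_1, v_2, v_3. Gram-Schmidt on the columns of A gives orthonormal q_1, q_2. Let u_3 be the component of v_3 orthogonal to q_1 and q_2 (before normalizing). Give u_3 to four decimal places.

q_1 = v_1/‖v_1‖ = (2, -2, 0, -1)/3.0000 = (0.6667, -0.6667, 0.0000, -0.3333).
r_{12} = q_1·v_2 = 0.0000.
u_2 = v_2 + 0.0000·q_1 = (0.0000, 1.0000, -2.0000, -2.0000).
‖u_2‖ = 3.0000, so q_2 = (0.0000, 0.3333, -0.6667, -0.6667).
r_{13} = q_1·v_3 = -1.0000; r_{23} = q_2·v_3 = 1.6667.
u_3 = v_3 + 1.0000·q_1 − 1.6667·q_2 = (0.6667, 1.7778, 3.1111, -2.2222).

u_3 = (0.6667, 1.7778, 3.1111, -2.2222)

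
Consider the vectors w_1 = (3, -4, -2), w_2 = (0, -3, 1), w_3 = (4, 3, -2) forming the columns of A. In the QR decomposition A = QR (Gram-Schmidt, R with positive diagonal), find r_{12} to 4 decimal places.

w_1 = (3, -4, -2); ‖w_1‖ = 5.3852, so e_1 = (0.5571, -0.7428, -0.3714).
r_{12} = e_1·w_2 = 1.8570.

r_{12} = 1.8570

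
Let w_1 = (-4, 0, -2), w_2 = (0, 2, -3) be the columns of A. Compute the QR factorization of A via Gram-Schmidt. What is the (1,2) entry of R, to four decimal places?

r_{12} = 1.3416

w_1 = (-4, 0, -2); ‖w_1‖ = 4.4721, so e_1 = (-0.8944, 0.0000, -0.4472).
r_{12} = e_1·w_2 = 1.3416.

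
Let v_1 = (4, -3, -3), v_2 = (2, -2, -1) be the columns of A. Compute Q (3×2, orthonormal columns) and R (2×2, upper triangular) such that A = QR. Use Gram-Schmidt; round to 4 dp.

Q = [[0.6860, 0.0000], [-0.5145, -0.7071], [-0.5145, 0.7071]], R = [[5.8310, 2.9155], [0.0000, 0.7071]]

v_1 = (4, -3, -3); ‖v_1‖ = 5.8310, so q_1 = (0.6860, -0.5145, -0.5145).
q_1·v_2 = 0.6860·2 + (-0.5145)·(-2) + (-0.5145)·(-1) = 2.9155.
u_2 = v_2 − 2.9155·q_1 = (0.0000, -0.5000, 0.5000).
‖u_2‖ = 0.7071, so q_2 = (0.0000, -0.7071, 0.7071).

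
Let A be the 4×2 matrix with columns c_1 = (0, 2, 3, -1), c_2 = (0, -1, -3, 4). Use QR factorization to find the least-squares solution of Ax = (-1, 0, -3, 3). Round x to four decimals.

x = (0.0216, 0.8201)

e_1 = c_1/‖c_1‖ = (0, 2, 3, -1)/3.7417 = (0.0000, 0.5345, 0.8018, -0.2673).
r_{12} = e_1·c_2 = -4.0089.
u_2 = c_2 + 4.0089·e_1 = (0.0000, 1.1429, 0.2143, 2.9286).
‖u_2‖ = 3.1510, so e_2 = (0.0000, 0.3627, 0.0680, 0.9294).
Qᵀb = (-3.2071, 2.5842).
Back-substitute: x_2 = 2.5842/3.1510 = 0.8201.
x_1 = (-3.2071 + 4.0089·0.8201)/3.7417 = 0.0216.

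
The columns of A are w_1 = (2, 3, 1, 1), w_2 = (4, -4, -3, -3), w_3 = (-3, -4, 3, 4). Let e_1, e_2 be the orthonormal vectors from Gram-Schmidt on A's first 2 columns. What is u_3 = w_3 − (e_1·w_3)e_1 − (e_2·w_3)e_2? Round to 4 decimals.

w_1 = (2, 3, 1, 1); ‖w_1‖ = 3.8730, so e_1 = (0.5164, 0.7746, 0.2582, 0.2582).
e_1·w_2 = 0.5164·4 + 0.7746·(-4) + 0.2582·(-3) + 0.2582·(-3) = -2.5820.
u_2 = w_2 + 2.5820·e_1 = (5.3333, -2.0000, -2.3333, -2.3333).
‖u_2‖ = 6.5828, so e_2 = (0.8102, -0.3038, -0.3545, -0.3545).
e_1·w_3 = 0.5164·(-3) + 0.7746·(-4) + 0.2582·3 + 0.2582·4 = -2.8402; e_2·w_3 = 0.8102·(-3) + (-0.3038)·(-4) + (-0.3545)·3 + (-0.3545)·4 = -3.6965.
u_3 = w_3 + 2.8402·e_1 + 3.6965·e_2 = (1.4615, -2.9231, 2.4231, 3.4231).

u_3 = (1.4615, -2.9231, 2.4231, 3.4231)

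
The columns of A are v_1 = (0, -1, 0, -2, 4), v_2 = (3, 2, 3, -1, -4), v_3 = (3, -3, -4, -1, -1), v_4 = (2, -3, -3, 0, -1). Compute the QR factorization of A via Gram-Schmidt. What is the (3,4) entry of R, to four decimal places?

e_1 = v_1/‖v_1‖ = (0, -1, 0, -2, 4)/4.5826 = (0.0000, -0.2182, 0.0000, -0.4364, 0.8729).
r_{12} = e_1·v_2 = -3.4915.
u_2 = v_2 + 3.4915·e_1 = (3.0000, 1.2381, 3.0000, -2.5238, -0.9524).
‖u_2‖ = 5.1778, so e_2 = (0.5794, 0.2391, 0.5794, -0.4874, -0.1839).
r_{13} = e_1·v_3 = 0.2182; r_{23} = e_2·v_3 = -0.6254.
u_3 = v_3 − 0.2182·e_1 + 0.6254·e_2 = (3.3623, -2.8028, -3.6377, -1.2096, -1.3055).
‖u_3‖ = 5.9633, so e_3 = (0.5638, -0.4700, -0.6100, -0.2028, -0.2189).
r_{34} = e_3·v_4 = 4.5866.

r_{34} = 4.5866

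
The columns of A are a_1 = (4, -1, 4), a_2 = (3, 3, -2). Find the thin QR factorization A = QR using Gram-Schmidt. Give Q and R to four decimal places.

a_1 = (4, -1, 4); ‖a_1‖ = 5.7446, so q_1 = (0.6963, -0.1741, 0.6963).
q_1·a_2 = 0.6963·3 + (-0.1741)·3 + 0.6963·(-2) = 0.1741.
u_2 = a_2 − 0.1741·q_1 = (2.8788, 3.0303, -2.1212).
‖u_2‖ = 4.6872, so q_2 = (0.6142, 0.6465, -0.4526).

Q = [[0.6963, 0.6142], [-0.1741, 0.6465], [0.6963, -0.4526]], R = [[5.7446, 0.1741], [0.0000, 4.6872]]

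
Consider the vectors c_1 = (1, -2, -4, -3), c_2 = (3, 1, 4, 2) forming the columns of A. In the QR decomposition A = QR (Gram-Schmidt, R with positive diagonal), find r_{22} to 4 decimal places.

r_{22} = 3.9115

c_1 = (1, -2, -4, -3); ‖c_1‖ = 5.4772, so e_1 = (0.1826, -0.3651, -0.7303, -0.5477).
e_1·c_2 = 0.1826·3 + (-0.3651)·1 + (-0.7303)·4 + (-0.5477)·2 = -3.8341.
u_2 = c_2 + 3.8341·e_1 = (3.7000, -0.4000, 1.2000, -0.1000).
r_{22} = ‖u_2‖ = 3.9115.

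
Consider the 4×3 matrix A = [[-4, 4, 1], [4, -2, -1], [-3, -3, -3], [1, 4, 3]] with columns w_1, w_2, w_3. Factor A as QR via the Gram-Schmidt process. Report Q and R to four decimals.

w_1 = (-4, 4, -3, 1); ‖w_1‖ = 6.4807, so e_1 = (-0.6172, 0.6172, -0.4629, 0.1543).
e_1·w_2 = (-0.6172)·4 + 0.6172·(-2) + (-0.4629)·(-3) + 0.1543·4 = -1.6973.
u_2 = w_2 + 1.6973·e_1 = (2.9524, -0.9524, -3.7857, 4.2619).
‖u_2‖ = 6.4899, so e_2 = (0.4549, -0.1467, -0.5833, 0.6567).
e_1·w_3 = (-0.6172)·1 + 0.6172·(-1) + (-0.4629)·(-3) + 0.1543·3 = 0.6172; e_2·w_3 = 0.4549·1 + (-0.1467)·(-1) + (-0.5833)·(-3) + 0.6567·3 = 4.3217.
u_3 = w_3 − 0.6172·e_1 − 4.3217·e_2 = (-0.5851, -0.7467, -0.1933, 0.0667).
‖u_3‖ = 0.9705, so e_3 = (-0.6029, -0.7695, -0.1992, 0.0687).

Q = [[-0.6172, 0.4549, -0.6029], [0.6172, -0.1467, -0.7695], [-0.4629, -0.5833, -0.1992], [0.1543, 0.6567, 0.0687]], R = [[6.4807, -1.6973, 0.6172], [0.0000, 6.4899, 4.3217], [0.0000, 0.0000, 0.9705]]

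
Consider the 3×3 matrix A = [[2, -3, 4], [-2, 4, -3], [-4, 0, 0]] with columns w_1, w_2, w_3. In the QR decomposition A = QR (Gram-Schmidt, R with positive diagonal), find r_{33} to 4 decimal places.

w_1 = (2, -2, -4); ‖w_1‖ = 4.8990, so q_1 = (0.4082, -0.4082, -0.8165).
q_1·w_2 = 0.4082·(-3) + (-0.4082)·4 + (-0.8165)·0 = -2.8577.
u_2 = w_2 + 2.8577·q_1 = (-1.8333, 2.8333, -2.3333).
‖u_2‖ = 4.1028, so q_2 = (-0.4468, 0.6906, -0.5687).
q_1·w_3 = 0.4082·4 + (-0.4082)·(-3) + (-0.8165)·0 = 2.8577; q_2·w_3 = (-0.4468)·4 + 0.6906·(-3) + (-0.5687)·0 = -3.8591.
u_3 = w_3 − 2.8577·q_1 + 3.8591·q_2 = (1.1089, 0.8317, 0.1386).
r_{33} = ‖u_3‖ = 1.3931.

r_{33} = 1.3931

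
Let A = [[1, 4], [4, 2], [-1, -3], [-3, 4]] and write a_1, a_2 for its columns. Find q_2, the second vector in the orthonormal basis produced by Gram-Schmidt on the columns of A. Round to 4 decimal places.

q_2 = (0.5819, 0.2328, -0.4323, 0.6484)

a_1 = (1, 4, -1, -3); ‖a_1‖ = 5.1962, so q_1 = (0.1925, 0.7698, -0.1925, -0.5774).
q_1·a_2 = 0.1925·4 + 0.7698·2 + (-0.1925)·(-3) + (-0.5774)·4 = 0.5774.
u_2 = a_2 − 0.5774·q_1 = (3.8889, 1.5556, -2.8889, 4.3333).
‖u_2‖ = 6.6833, so q_2 = (0.5819, 0.2328, -0.4323, 0.6484).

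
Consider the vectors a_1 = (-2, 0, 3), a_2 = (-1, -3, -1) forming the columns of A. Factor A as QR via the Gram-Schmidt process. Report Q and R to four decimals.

q_1 = a_1/‖a_1‖ = (-2, 0, 3)/3.6056 = (-0.5547, 0.0000, 0.8321).
r_{12} = q_1·a_2 = -0.2774.
u_2 = a_2 + 0.2774·q_1 = (-1.1538, -3.0000, -0.7692).
‖u_2‖ = 3.3050, so q_2 = (-0.3491, -0.9077, -0.2327).

Q = [[-0.5547, -0.3491], [0.0000, -0.9077], [0.8321, -0.2327]], R = [[3.6056, -0.2774], [0.0000, 3.3050]]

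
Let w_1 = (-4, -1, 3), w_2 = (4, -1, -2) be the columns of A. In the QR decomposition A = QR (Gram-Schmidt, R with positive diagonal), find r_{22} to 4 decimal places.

r_{22} = 2.0096

w_1 = (-4, -1, 3); ‖w_1‖ = 5.0990, so e_1 = (-0.7845, -0.1961, 0.5883).
e_1·w_2 = (-0.7845)·4 + (-0.1961)·(-1) + 0.5883·(-2) = -4.1184.
u_2 = w_2 + 4.1184·e_1 = (0.7692, -1.8077, 0.4231).
r_{22} = ‖u_2‖ = 2.0096.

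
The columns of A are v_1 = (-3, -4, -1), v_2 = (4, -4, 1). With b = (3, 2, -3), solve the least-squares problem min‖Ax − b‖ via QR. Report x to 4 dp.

e_1 = v_1/‖v_1‖ = (-3, -4, -1)/5.0990 = (-0.5883, -0.7845, -0.1961).
r_{12} = e_1·v_2 = 0.5883.
u_2 = v_2 − 0.5883·e_1 = (4.3462, -3.5385, 1.1154).
‖u_2‖ = 5.7144, so e_2 = (0.7606, -0.6192, 0.1952).
Qᵀb = (-2.7456, 0.4577).
Back-substitute: x_2 = 0.4577/5.7144 = 0.0801.
x_1 = (-2.7456 − 0.5883·0.0801)/5.0990 = -0.5477.

x = (-0.5477, 0.0801)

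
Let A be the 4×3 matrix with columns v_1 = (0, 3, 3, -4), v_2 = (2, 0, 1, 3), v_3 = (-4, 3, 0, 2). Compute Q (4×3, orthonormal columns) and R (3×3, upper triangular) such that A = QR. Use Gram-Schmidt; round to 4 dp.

Q = [[0.0000, 0.5868, -0.6908], [0.5145, 0.2330, 0.5655], [0.5145, 0.5264, 0.0335], [-0.6860, 0.5695, 0.4493]], R = [[5.8310, -1.5435, 0.1715], [0.0000, 3.4085, -0.5091], [0.0000, 0.0000, 5.3583]]

v_1 = (0, 3, 3, -4); ‖v_1‖ = 5.8310, so e_1 = (0.0000, 0.5145, 0.5145, -0.6860).
e_1·v_2 = 0.0000·2 + 0.5145·0 + 0.5145·1 + (-0.6860)·3 = -1.5435.
u_2 = v_2 + 1.5435·e_1 = (2.0000, 0.7941, 1.7941, 1.9412).
‖u_2‖ = 3.4085, so e_2 = (0.5868, 0.2330, 0.5264, 0.5695).
e_1·v_3 = 0.0000·(-4) + 0.5145·3 + 0.5145·0 + (-0.6860)·2 = 0.1715; e_2·v_3 = 0.5868·(-4) + 0.2330·3 + 0.5264·0 + 0.5695·2 = -0.5091.
u_3 = v_3 − 0.1715·e_1 + 0.5091·e_2 = (-3.7013, 3.0304, 0.1797, 2.4076).
‖u_3‖ = 5.3583, so e_3 = (-0.6908, 0.5655, 0.0335, 0.4493).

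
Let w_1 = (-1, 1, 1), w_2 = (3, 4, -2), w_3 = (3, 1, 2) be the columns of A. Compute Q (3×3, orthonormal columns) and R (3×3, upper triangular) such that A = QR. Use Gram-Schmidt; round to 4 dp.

Q = [[-0.5774, 0.4981, 0.6470], [0.5774, 0.8093, -0.1078], [0.5774, -0.3113, 0.7548]], R = [[1.7321, -0.5774, 0.0000], [0.0000, 5.3541, 1.6809], [0.0000, 0.0000, 3.3428]]

w_1 = (-1, 1, 1); ‖w_1‖ = 1.7321, so q_1 = (-0.5774, 0.5774, 0.5774).
q_1·w_2 = (-0.5774)·3 + 0.5774·4 + 0.5774·(-2) = -0.5774.
u_2 = w_2 + 0.5774·q_1 = (2.6667, 4.3333, -1.6667).
‖u_2‖ = 5.3541, so q_2 = (0.4981, 0.8093, -0.3113).
q_1·w_3 = (-0.5774)·3 + 0.5774·1 + 0.5774·2 = 0.0000; q_2·w_3 = 0.4981·3 + 0.8093·1 + (-0.3113)·2 = 1.6809.
u_3 = w_3 + 0.0000·q_1 − 1.6809·q_2 = (2.1628, -0.3605, 2.5233).
‖u_3‖ = 3.3428, so q_3 = (0.6470, -0.1078, 0.7548).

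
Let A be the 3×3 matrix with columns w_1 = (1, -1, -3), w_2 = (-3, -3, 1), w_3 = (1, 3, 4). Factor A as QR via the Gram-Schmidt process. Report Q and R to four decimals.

Q = [[0.3015, -0.6396, 0.7071], [-0.3015, -0.7675, -0.5657], [-0.9045, 0.0426, 0.4243]], R = [[3.3166, -0.9045, -4.2212], [0.0000, 4.2640, -2.7716], [0.0000, 0.0000, 0.7071]]

e_1 = w_1/‖w_1‖ = (1, -1, -3)/3.3166 = (0.3015, -0.3015, -0.9045).
r_{12} = e_1·w_2 = -0.9045.
u_2 = w_2 + 0.9045·e_1 = (-2.7273, -3.2727, 0.1818).
‖u_2‖ = 4.2640, so e_2 = (-0.6396, -0.7675, 0.0426).
r_{13} = e_1·w_3 = -4.2212; r_{23} = e_2·w_3 = -2.7716.
u_3 = w_3 + 4.2212·e_1 + 2.7716·e_2 = (0.5000, -0.4000, 0.3000).
‖u_3‖ = 0.7071, so e_3 = (0.7071, -0.5657, 0.4243).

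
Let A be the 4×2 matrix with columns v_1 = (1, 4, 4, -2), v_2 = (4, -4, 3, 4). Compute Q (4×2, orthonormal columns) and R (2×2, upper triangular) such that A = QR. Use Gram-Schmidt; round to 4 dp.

Q = [[0.1644, 0.5671], [0.6576, -0.4217], [0.6576, 0.5199], [-0.3288, 0.4799]], R = [[6.0828, -1.3152], [0.0000, 7.4344]]

v_1 = (1, 4, 4, -2); ‖v_1‖ = 6.0828, so e_1 = (0.1644, 0.6576, 0.6576, -0.3288).
e_1·v_2 = 0.1644·4 + 0.6576·(-4) + 0.6576·3 + (-0.3288)·4 = -1.3152.
u_2 = v_2 + 1.3152·e_1 = (4.2162, -3.1351, 3.8649, 3.5676).
‖u_2‖ = 7.4344, so e_2 = (0.5671, -0.4217, 0.5199, 0.4799).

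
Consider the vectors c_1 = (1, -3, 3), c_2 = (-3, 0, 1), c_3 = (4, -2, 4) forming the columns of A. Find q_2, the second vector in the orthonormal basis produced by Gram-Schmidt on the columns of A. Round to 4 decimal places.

q_2 = (-0.9487, 0.0000, 0.3162)

c_1 = (1, -3, 3); ‖c_1‖ = 4.3589, so q_1 = (0.2294, -0.6882, 0.6882).
q_1·c_2 = 0.2294·(-3) + (-0.6882)·0 + 0.6882·1 = 0.0000.
u_2 = c_2 + 0.0000·q_1 = (-3.0000, 0.0000, 1.0000).
‖u_2‖ = 3.1623, so q_2 = (-0.9487, 0.0000, 0.3162).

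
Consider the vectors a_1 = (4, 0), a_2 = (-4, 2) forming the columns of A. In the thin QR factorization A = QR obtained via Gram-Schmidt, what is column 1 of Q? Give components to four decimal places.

a_1 = (4, 0); ‖a_1‖ = 4.0000, so q_1 = (1.0000, 0.0000).

q_1 = (1.0000, 0.0000)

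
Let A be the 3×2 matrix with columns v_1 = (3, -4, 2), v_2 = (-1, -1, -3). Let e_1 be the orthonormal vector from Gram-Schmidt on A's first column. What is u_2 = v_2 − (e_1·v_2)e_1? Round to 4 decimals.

v_1 = (3, -4, 2); ‖v_1‖ = 5.3852, so e_1 = (0.5571, -0.7428, 0.3714).
e_1·v_2 = 0.5571·(-1) + (-0.7428)·(-1) + 0.3714·(-3) = -0.9285.
u_2 = v_2 + 0.9285·e_1 = (-0.4828, -1.6897, -2.6552).

u_2 = (-0.4828, -1.6897, -2.6552)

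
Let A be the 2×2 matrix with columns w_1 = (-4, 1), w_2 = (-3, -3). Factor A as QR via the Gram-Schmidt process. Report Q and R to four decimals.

Q = [[-0.9701, -0.2425], [0.2425, -0.9701]], R = [[4.1231, 2.1828], [0.0000, 3.6380]]

w_1 = (-4, 1); ‖w_1‖ = 4.1231, so q_1 = (-0.9701, 0.2425).
q_1·w_2 = (-0.9701)·(-3) + 0.2425·(-3) = 2.1828.
u_2 = w_2 − 2.1828·q_1 = (-0.8824, -3.5294).
‖u_2‖ = 3.6380, so q_2 = (-0.2425, -0.9701).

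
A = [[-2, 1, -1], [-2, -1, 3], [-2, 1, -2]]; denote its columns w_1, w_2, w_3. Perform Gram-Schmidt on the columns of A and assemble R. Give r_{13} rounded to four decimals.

e_1 = w_1/‖w_1‖ = (-2, -2, -2)/3.4641 = (-0.5774, -0.5774, -0.5774).
r_{13} = e_1·w_3 = 0.0000.

r_{13} = 0.0000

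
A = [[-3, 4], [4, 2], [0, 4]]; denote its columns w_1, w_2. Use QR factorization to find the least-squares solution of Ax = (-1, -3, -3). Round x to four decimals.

x = (-0.4661, -0.6629)

q_1 = w_1/‖w_1‖ = (-3, 4, 0)/5.0000 = (-0.6000, 0.8000, 0.0000).
r_{12} = q_1·w_2 = -0.8000.
u_2 = w_2 + 0.8000·q_1 = (3.5200, 2.6400, 4.0000).
‖u_2‖ = 5.9464, so q_2 = (0.5920, 0.4440, 0.6727).
Qᵀb = (-1.8000, -3.9419).
Back-substitute: x_2 = -3.9419/5.9464 = -0.6629.
x_1 = (-1.8000 + 0.8000·(-0.6629))/5.0000 = -0.4661.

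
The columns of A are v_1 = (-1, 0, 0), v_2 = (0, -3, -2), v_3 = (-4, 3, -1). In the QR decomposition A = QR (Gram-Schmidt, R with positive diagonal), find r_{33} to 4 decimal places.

v_1 = (-1, 0, 0); ‖v_1‖ = 1.0000, so q_1 = (-1.0000, 0.0000, 0.0000).
q_1·v_2 = (-1.0000)·0 + 0.0000·(-3) + 0.0000·(-2) = 0.0000.
u_2 = v_2 + 0.0000·q_1 = (0.0000, -3.0000, -2.0000).
‖u_2‖ = 3.6056, so q_2 = (0.0000, -0.8321, -0.5547).
q_1·v_3 = (-1.0000)·(-4) + 0.0000·3 + 0.0000·(-1) = 4.0000; q_2·v_3 = 0.0000·(-4) + (-0.8321)·3 + (-0.5547)·(-1) = -1.9415.
u_3 = v_3 − 4.0000·q_1 + 1.9415·q_2 = (0.0000, 1.3846, -2.0769).
r_{33} = ‖u_3‖ = 2.4962.

r_{33} = 2.4962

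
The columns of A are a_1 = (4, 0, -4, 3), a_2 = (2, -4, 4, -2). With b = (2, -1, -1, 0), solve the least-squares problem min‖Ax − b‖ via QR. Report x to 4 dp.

e_1 = a_1/‖a_1‖ = (4, 0, -4, 3)/6.4031 = (0.6247, 0.0000, -0.6247, 0.4685).
r_{12} = e_1·a_2 = -2.1864.
u_2 = a_2 + 2.1864·e_1 = (3.3659, -4.0000, 2.6341, -0.9756).
‖u_2‖ = 5.9346, so e_2 = (0.5672, -0.6740, 0.4439, -0.1644).
Qᵀb = (1.8741, 1.3645).
Back-substitute: x_2 = 1.3645/5.9346 = 0.2299.
x_1 = (1.8741 + 2.1864·0.2299)/6.4031 = 0.3712.

x = (0.3712, 0.2299)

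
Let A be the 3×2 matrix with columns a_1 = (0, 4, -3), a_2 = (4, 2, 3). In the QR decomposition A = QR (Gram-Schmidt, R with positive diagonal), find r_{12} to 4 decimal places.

e_1 = a_1/‖a_1‖ = (0, 4, -3)/5.0000 = (0.0000, 0.8000, -0.6000).
r_{12} = e_1·a_2 = -0.2000.

r_{12} = -0.2000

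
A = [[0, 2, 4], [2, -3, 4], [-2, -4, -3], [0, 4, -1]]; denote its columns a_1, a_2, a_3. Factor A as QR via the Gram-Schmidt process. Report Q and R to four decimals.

a_1 = (0, 2, -2, 0); ‖a_1‖ = 2.8284, so q_1 = (0.0000, 0.7071, -0.7071, 0.0000).
q_1·a_2 = 0.0000·2 + 0.7071·(-3) + (-0.7071)·(-4) + 0.0000·4 = 0.7071.
u_2 = a_2 − 0.7071·q_1 = (2.0000, -3.5000, -3.5000, 4.0000).
‖u_2‖ = 6.6708, so q_2 = (0.2998, -0.5247, -0.5247, 0.5996).
q_1·a_3 = 0.0000·4 + 0.7071·4 + (-0.7071)·(-3) + 0.0000·(-1) = 4.9497; q_2·a_3 = 0.2998·4 + (-0.5247)·4 + (-0.5247)·(-3) + 0.5996·(-1) = 0.0750.
u_3 = a_3 − 4.9497·q_1 − 0.0750·q_2 = (3.9775, 0.5393, 0.5393, -1.0449).
‖u_3‖ = 4.1826, so q_3 = (0.9510, 0.1289, 0.1289, -0.2498).

Q = [[0.0000, 0.2998, 0.9510], [0.7071, -0.5247, 0.1289], [-0.7071, -0.5247, 0.1289], [0.0000, 0.5996, -0.2498]], R = [[2.8284, 0.7071, 4.9497], [0.0000, 6.6708, 0.0750], [0.0000, 0.0000, 4.1826]]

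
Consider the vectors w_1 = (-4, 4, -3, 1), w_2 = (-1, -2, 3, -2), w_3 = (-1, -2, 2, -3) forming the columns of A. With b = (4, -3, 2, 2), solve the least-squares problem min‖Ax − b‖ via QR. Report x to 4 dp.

e_1 = w_1/‖w_1‖ = (-4, 4, -3, 1)/6.4807 = (-0.6172, 0.6172, -0.4629, 0.1543).
r_{12} = e_1·w_2 = -2.3146.
u_2 = w_2 + 2.3146·e_1 = (-2.4286, -0.5714, 1.9286, -1.6429).
‖u_2‖ = 3.5557, so e_2 = (-0.6830, -0.1607, 0.5424, -0.4620).
r_{13} = e_1·w_3 = -2.0059; r_{23} = e_2·w_3 = 3.4753.
u_3 = w_3 + 2.0059·e_1 − 3.4753·e_2 = (0.1356, -0.2034, -0.8136, -1.0847).
‖u_3‖ = 1.3778, so e_3 = (0.0984, -0.1476, -0.5905, -0.7873).
Qᵀb = (-4.9377, -2.0892, -1.9191).
Back-substitute: x_3 = -1.9191/1.3778 = -1.3929.
x_2 = (-2.0892 − 3.4753·(-1.3929))/3.5557 = 0.7738.
x_1 = (-4.9377 + 2.3146·0.7738 + 2.0059·(-1.3929))/6.4807 = -0.9167.

x = (-0.9167, 0.7738, -1.3929)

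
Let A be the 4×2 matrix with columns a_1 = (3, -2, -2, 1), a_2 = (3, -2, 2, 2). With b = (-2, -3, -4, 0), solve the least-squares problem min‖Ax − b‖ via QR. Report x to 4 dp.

a_1 = (3, -2, -2, 1); ‖a_1‖ = 4.2426, so e_1 = (0.7071, -0.4714, -0.4714, 0.2357).
e_1·a_2 = 0.7071·3 + (-0.4714)·(-2) + (-0.4714)·2 + 0.2357·2 = 2.5927.
u_2 = a_2 − 2.5927·e_1 = (1.1667, -0.7778, 3.2222, 1.3889).
‖u_2‖ = 3.7786, so e_2 = (0.3088, -0.2058, 0.8528, 0.3676).
Qᵀb = (1.8856, -3.4110).
Back-substitute: x_2 = -3.4110/3.7786 = -0.9027.
x_1 = (1.8856 − 2.5927·(-0.9027))/4.2426 = 0.9961.

x = (0.9961, -0.9027)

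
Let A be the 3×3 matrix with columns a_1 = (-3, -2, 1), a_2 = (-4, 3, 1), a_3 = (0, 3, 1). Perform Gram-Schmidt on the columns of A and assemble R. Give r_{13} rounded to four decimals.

r_{13} = -1.3363

a_1 = (-3, -2, 1); ‖a_1‖ = 3.7417, so q_1 = (-0.8018, -0.5345, 0.2673).
r_{13} = q_1·a_3 = -1.3363.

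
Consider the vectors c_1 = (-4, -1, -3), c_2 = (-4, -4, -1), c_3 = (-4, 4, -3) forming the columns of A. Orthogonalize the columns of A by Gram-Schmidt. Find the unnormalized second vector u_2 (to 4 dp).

c_1 = (-4, -1, -3); ‖c_1‖ = 5.0990, so e_1 = (-0.7845, -0.1961, -0.5883).
e_1·c_2 = (-0.7845)·(-4) + (-0.1961)·(-4) + (-0.5883)·(-1) = 4.5107.
u_2 = c_2 − 4.5107·e_1 = (-0.4615, -3.1154, 1.6538).

u_2 = (-0.4615, -3.1154, 1.6538)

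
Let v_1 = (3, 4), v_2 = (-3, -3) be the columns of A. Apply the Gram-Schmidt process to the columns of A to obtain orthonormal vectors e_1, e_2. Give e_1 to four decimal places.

e_1 = (0.6000, 0.8000)

e_1 = v_1/‖v_1‖ = (3, 4)/5.0000 = (0.6000, 0.8000).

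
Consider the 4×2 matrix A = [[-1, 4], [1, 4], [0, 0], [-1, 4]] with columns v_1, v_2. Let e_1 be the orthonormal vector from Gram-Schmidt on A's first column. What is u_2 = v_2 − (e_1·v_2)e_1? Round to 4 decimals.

v_1 = (-1, 1, 0, -1); ‖v_1‖ = 1.7321, so e_1 = (-0.5774, 0.5774, 0.0000, -0.5774).
e_1·v_2 = (-0.5774)·4 + 0.5774·4 + 0.0000·0 + (-0.5774)·4 = -2.3094.
u_2 = v_2 + 2.3094·e_1 = (2.6667, 5.3333, 0.0000, 2.6667).

u_2 = (2.6667, 5.3333, 0.0000, 2.6667)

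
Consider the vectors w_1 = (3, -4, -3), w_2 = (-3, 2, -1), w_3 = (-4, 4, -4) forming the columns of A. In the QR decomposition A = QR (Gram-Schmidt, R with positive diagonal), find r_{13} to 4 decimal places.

w_1 = (3, -4, -3); ‖w_1‖ = 5.8310, so e_1 = (0.5145, -0.6860, -0.5145).
r_{13} = e_1·w_3 = -2.7440.

r_{13} = -2.7440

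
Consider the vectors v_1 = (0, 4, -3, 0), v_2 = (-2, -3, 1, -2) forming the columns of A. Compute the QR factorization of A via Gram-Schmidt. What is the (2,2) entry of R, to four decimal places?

r_{22} = 3.0000

v_1 = (0, 4, -3, 0); ‖v_1‖ = 5.0000, so e_1 = (0.0000, 0.8000, -0.6000, 0.0000).
e_1·v_2 = 0.0000·(-2) + 0.8000·(-3) + (-0.6000)·1 + 0.0000·(-2) = -3.0000.
u_2 = v_2 + 3.0000·e_1 = (-2.0000, -0.6000, -0.8000, -2.0000).
r_{22} = ‖u_2‖ = 3.0000.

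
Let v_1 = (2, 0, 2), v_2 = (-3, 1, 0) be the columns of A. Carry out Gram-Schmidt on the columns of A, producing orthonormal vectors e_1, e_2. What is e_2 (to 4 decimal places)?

e_1 = v_1/‖v_1‖ = (2, 0, 2)/2.8284 = (0.7071, 0.0000, 0.7071).
r_{12} = e_1·v_2 = -2.1213.
u_2 = v_2 + 2.1213·e_1 = (-1.5000, 1.0000, 1.5000).
‖u_2‖ = 2.3452, so e_2 = (-0.6396, 0.4264, 0.6396).

e_2 = (-0.6396, 0.4264, 0.6396)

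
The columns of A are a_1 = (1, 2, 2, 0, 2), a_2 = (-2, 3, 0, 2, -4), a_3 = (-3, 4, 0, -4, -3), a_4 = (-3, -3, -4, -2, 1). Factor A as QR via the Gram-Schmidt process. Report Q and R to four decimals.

e_1 = a_1/‖a_1‖ = (1, 2, 2, 0, 2)/3.6056 = (0.2774, 0.5547, 0.5547, 0.0000, 0.5547).
r_{12} = e_1·a_2 = -1.1094.
u_2 = a_2 + 1.1094·e_1 = (-1.6923, 3.6154, 0.6154, 2.0000, -3.3846).
‖u_2‖ = 5.6364, so e_2 = (-0.3002, 0.6414, 0.1092, 0.3548, -0.6005).
r_{13} = e_1·a_3 = -0.2774; r_{23} = e_2·a_3 = 3.8486.
u_3 = a_3 + 0.2774·e_1 − 3.8486·e_2 = (-1.7676, 1.6852, -0.2663, -5.3656, -0.5351).
‖u_3‖ = 5.9255, so e_3 = (-0.2983, 0.2844, -0.0449, -0.9055, -0.0903).
r_{14} = e_1·a_4 = -4.1603; r_{24} = e_2·a_4 = -2.7704; r_{34} = e_3·a_4 = 1.9422.
u_4 = a_4 + 4.1603·e_1 + 2.7704·e_2 − 1.9422·e_3 = (-2.0986, 0.5324, -1.3025, 0.7417, 1.8195).
‖u_4‖ = 3.2008, so e_4 = (-0.6557, 0.1663, -0.4069, 0.2317, 0.5684).

Q = [[0.2774, -0.3002, -0.2983, -0.6557], [0.5547, 0.6414, 0.2844, 0.1663], [0.5547, 0.1092, -0.0449, -0.4069], [0.0000, 0.3548, -0.9055, 0.2317], [0.5547, -0.6005, -0.0903, 0.5684]], R = [[3.6056, -1.1094, -0.2774, -4.1603], [0.0000, 5.6364, 3.8486, -2.7704], [0.0000, 0.0000, 5.9255, 1.9422], [0.0000, 0.0000, 0.0000, 3.2008]]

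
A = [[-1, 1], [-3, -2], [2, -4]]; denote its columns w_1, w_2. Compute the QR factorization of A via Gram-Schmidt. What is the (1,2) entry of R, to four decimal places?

r_{12} = -0.8018

w_1 = (-1, -3, 2); ‖w_1‖ = 3.7417, so e_1 = (-0.2673, -0.8018, 0.5345).
r_{12} = e_1·w_2 = -0.8018.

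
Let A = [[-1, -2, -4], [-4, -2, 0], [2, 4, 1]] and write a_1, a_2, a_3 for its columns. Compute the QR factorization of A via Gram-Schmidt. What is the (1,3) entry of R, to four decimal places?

r_{13} = 1.3093

a_1 = (-1, -4, 2); ‖a_1‖ = 4.5826, so q_1 = (-0.2182, -0.8729, 0.4364).
r_{13} = q_1·a_3 = 1.3093.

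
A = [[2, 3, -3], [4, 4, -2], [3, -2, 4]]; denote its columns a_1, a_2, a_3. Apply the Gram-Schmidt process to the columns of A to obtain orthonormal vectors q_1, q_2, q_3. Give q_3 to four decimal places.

q_3 = (-0.8269, 0.5375, -0.1654)

q_1 = a_1/‖a_1‖ = (2, 4, 3)/5.3852 = (0.3714, 0.7428, 0.5571).
r_{12} = q_1·a_2 = 2.9711.
u_2 = a_2 − 2.9711·q_1 = (1.8966, 1.7931, -3.6552).
‖u_2‖ = 4.4914, so q_2 = (0.4223, 0.3992, -0.8138).
r_{13} = q_1·a_3 = -0.3714; r_{23} = q_2·a_3 = -5.3205.
u_3 = a_3 + 0.3714·q_1 + 5.3205·q_2 = (-0.6154, 0.4000, -0.1231).
‖u_3‖ = 0.7442, so q_3 = (-0.8269, 0.5375, -0.1654).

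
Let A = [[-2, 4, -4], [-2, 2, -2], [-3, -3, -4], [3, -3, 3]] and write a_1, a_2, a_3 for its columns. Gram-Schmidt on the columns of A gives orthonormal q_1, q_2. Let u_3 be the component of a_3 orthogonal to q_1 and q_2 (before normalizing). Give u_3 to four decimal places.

u_3 = (-1.2938, 0.5972, -0.4313, -0.8957)

a_1 = (-2, -2, -3, 3); ‖a_1‖ = 5.0990, so q_1 = (-0.3922, -0.3922, -0.5883, 0.5883).
q_1·a_2 = (-0.3922)·4 + (-0.3922)·2 + (-0.5883)·(-3) + 0.5883·(-3) = -2.3534.
u_2 = a_2 + 2.3534·q_1 = (3.0769, 1.0769, -4.3846, -1.6154).
‖u_2‖ = 5.6975, so q_2 = (0.5400, 0.1890, -0.7696, -0.2835).
q_1·a_3 = (-0.3922)·(-4) + (-0.3922)·(-2) + (-0.5883)·(-4) + 0.5883·3 = 6.4718; q_2·a_3 = 0.5400·(-4) + 0.1890·(-2) + (-0.7696)·(-4) + (-0.2835)·3 = -0.3105.
u_3 = a_3 − 6.4718·q_1 + 0.3105·q_2 = (-1.2938, 0.5972, -0.4313, -0.8957).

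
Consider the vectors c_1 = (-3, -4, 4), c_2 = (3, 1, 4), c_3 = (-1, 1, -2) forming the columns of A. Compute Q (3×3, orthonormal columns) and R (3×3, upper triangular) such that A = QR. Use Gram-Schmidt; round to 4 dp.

c_1 = (-3, -4, 4); ‖c_1‖ = 6.4031, so e_1 = (-0.4685, -0.6247, 0.6247).
e_1·c_2 = (-0.4685)·3 + (-0.6247)·1 + 0.6247·4 = 0.4685.
u_2 = c_2 − 0.4685·e_1 = (3.2195, 1.2927, 3.7073).
‖u_2‖ = 5.0774, so e_2 = (0.6341, 0.2546, 0.7302).
e_1·c_3 = (-0.4685)·(-1) + (-0.6247)·1 + 0.6247·(-2) = -1.4056; e_2·c_3 = 0.6341·(-1) + 0.2546·1 + 0.7302·(-2) = -1.8398.
u_3 = c_3 + 1.4056·e_1 + 1.8398·e_2 = (-0.4920, 0.5904, 0.2214).
‖u_3‖ = 0.7997, so e_3 = (-0.6152, 0.7382, 0.2768).

Q = [[-0.4685, 0.6341, -0.6152], [-0.6247, 0.2546, 0.7382], [0.6247, 0.7302, 0.2768]], R = [[6.4031, 0.4685, -1.4056], [0.0000, 5.0774, -1.8398], [0.0000, 0.0000, 0.7997]]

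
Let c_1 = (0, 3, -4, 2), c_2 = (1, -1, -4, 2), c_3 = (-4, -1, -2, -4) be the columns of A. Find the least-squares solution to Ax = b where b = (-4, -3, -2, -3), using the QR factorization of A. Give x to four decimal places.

e_1 = c_1/‖c_1‖ = (0, 3, -4, 2)/5.3852 = (0.0000, 0.5571, -0.7428, 0.3714).
r_{12} = e_1·c_2 = 3.1568.
u_2 = c_2 − 3.1568·e_1 = (1.0000, -2.7586, -1.6552, 0.8276).
‖u_2‖ = 3.4691, so e_2 = (0.2883, -0.7952, -0.4771, 0.2386).
r_{13} = e_1·c_3 = -0.5571; r_{23} = e_2·c_3 = -0.3578.
u_3 = c_3 + 0.5571·e_1 + 0.3578·e_2 = (-3.8968, -0.9742, -2.5845, -3.7077).
‖u_3‖ = 6.0466, so e_3 = (-0.6445, -0.1611, -0.4274, -0.6132).
Qᵀb = (-1.2999, 1.4711, 5.7557).
Back-substitute: x_3 = 5.7557/6.0466 = 0.9519.
x_2 = (1.4711 + 0.3578·0.9519)/3.4691 = 0.5223.
x_1 = (-1.2999 − 3.1568·0.5223 + 0.5571·0.9519)/5.3852 = -0.4491.

x = (-0.4491, 0.5223, 0.9519)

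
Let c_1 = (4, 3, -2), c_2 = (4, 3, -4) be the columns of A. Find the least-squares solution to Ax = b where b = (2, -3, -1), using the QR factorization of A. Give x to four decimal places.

q_1 = c_1/‖c_1‖ = (4, 3, -2)/5.3852 = (0.7428, 0.5571, -0.3714).
r_{12} = q_1·c_2 = 6.1279.
u_2 = c_2 − 6.1279·q_1 = (-0.5517, -0.4138, -1.7241).
‖u_2‖ = 1.8570, so q_2 = (-0.2971, -0.2228, -0.9285).
Qᵀb = (0.1857, 1.0028).
Back-substitute: x_2 = 1.0028/1.8570 = 0.5400.
x_1 = (0.1857 − 6.1279·0.5400)/5.3852 = -0.5800.

x = (-0.5800, 0.5400)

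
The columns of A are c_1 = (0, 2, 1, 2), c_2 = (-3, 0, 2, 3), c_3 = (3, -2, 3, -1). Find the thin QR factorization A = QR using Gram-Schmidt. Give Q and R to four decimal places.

e_1 = c_1/‖c_1‖ = (0, 2, 1, 2)/3.0000 = (0.0000, 0.6667, 0.3333, 0.6667).
r_{12} = e_1·c_2 = 2.6667.
u_2 = c_2 − 2.6667·e_1 = (-3.0000, -1.7778, 1.1111, 1.2222).
‖u_2‖ = 3.8586, so e_2 = (-0.7775, -0.4607, 0.2880, 0.3168).
r_{13} = e_1·c_3 = -1.0000; r_{23} = e_2·c_3 = -0.8639.
u_3 = c_3 + 1.0000·e_1 + 0.8639·e_2 = (2.3284, -1.7313, 3.5821, -0.0597).
‖u_3‖ = 4.6102, so e_3 = (0.5050, -0.3755, 0.7770, -0.0129).

Q = [[0.0000, -0.7775, 0.5050], [0.6667, -0.4607, -0.3755], [0.3333, 0.2880, 0.7770], [0.6667, 0.3168, -0.0129]], R = [[3.0000, 2.6667, -1.0000], [0.0000, 3.8586, -0.8639], [0.0000, 0.0000, 4.6102]]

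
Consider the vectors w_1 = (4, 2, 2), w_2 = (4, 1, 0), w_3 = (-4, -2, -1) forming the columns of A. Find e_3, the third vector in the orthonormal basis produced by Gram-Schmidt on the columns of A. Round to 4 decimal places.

e_3 = (0.2182, -0.8729, 0.4364)

w_1 = (4, 2, 2); ‖w_1‖ = 4.8990, so e_1 = (0.8165, 0.4082, 0.4082).
e_1·w_2 = 0.8165·4 + 0.4082·1 + 0.4082·0 = 3.6742.
u_2 = w_2 − 3.6742·e_1 = (1.0000, -0.5000, -1.5000).
‖u_2‖ = 1.8708, so e_2 = (0.5345, -0.2673, -0.8018).
e_1·w_3 = 0.8165·(-4) + 0.4082·(-2) + 0.4082·(-1) = -4.4907; e_2·w_3 = 0.5345·(-4) + (-0.2673)·(-2) + (-0.8018)·(-1) = -0.8018.
u_3 = w_3 + 4.4907·e_1 + 0.8018·e_2 = (0.0952, -0.3810, 0.1905).
‖u_3‖ = 0.4364, so e_3 = (0.2182, -0.8729, 0.4364).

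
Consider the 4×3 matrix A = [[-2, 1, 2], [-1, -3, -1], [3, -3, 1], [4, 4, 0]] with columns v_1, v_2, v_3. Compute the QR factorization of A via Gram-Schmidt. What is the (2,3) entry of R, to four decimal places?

r_{23} = 0.3489

v_1 = (-2, -1, 3, 4); ‖v_1‖ = 5.4772, so e_1 = (-0.3651, -0.1826, 0.5477, 0.7303).
e_1·v_2 = (-0.3651)·1 + (-0.1826)·(-3) + 0.5477·(-3) + 0.7303·4 = 1.4606.
u_2 = v_2 − 1.4606·e_1 = (1.5333, -2.7333, -3.8000, 2.9333).
‖u_2‖ = 5.7329, so e_2 = (0.2675, -0.4768, -0.6628, 0.5117).
r_{23} = e_2·v_3 = 0.3489.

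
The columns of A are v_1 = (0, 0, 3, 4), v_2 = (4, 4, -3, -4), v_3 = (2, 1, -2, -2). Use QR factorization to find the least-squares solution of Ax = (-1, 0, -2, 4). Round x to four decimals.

x = (0.5833, -0.7500, 1.6667)

v_1 = (0, 0, 3, 4); ‖v_1‖ = 5.0000, so q_1 = (0.0000, 0.0000, 0.6000, 0.8000).
q_1·v_2 = 0.0000·4 + 0.0000·4 + 0.6000·(-3) + 0.8000·(-4) = -5.0000.
u_2 = v_2 + 5.0000·q_1 = (4.0000, 4.0000, 0.0000, 0.0000).
‖u_2‖ = 5.6569, so q_2 = (0.7071, 0.7071, 0.0000, 0.0000).
q_1·v_3 = 0.0000·2 + 0.0000·1 + 0.6000·(-2) + 0.8000·(-2) = -2.8000; q_2·v_3 = 0.7071·2 + 0.7071·1 + 0.0000·(-2) + 0.0000·(-2) = 2.1213.
u_3 = v_3 + 2.8000·q_1 − 2.1213·q_2 = (0.5000, -0.5000, -0.3200, 0.2400).
‖u_3‖ = 0.8124, so q_3 = (0.6155, -0.6155, -0.3939, 0.2954).
Qᵀb = (2.0000, -0.7071, 1.3540).
Back-substitute: x_3 = 1.3540/0.8124 = 1.6667.
x_2 = (-0.7071 − 2.1213·1.6667)/5.6569 = -0.7500.
x_1 = (2.0000 + 5.0000·(-0.7500) + 2.8000·1.6667)/5.0000 = 0.5833.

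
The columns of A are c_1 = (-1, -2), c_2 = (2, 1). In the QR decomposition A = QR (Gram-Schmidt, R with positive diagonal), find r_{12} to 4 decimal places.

r_{12} = -1.7889

c_1 = (-1, -2); ‖c_1‖ = 2.2361, so e_1 = (-0.4472, -0.8944).
r_{12} = e_1·c_2 = -1.7889.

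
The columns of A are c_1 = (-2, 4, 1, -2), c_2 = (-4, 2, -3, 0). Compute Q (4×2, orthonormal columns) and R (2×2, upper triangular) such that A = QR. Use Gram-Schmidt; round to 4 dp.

Q = [[-0.4000, -0.6277], [0.8000, -0.0170], [0.2000, -0.7464], [-0.4000, 0.2205]], R = [[5.0000, 2.6000], [0.0000, 4.7159]]

c_1 = (-2, 4, 1, -2); ‖c_1‖ = 5.0000, so e_1 = (-0.4000, 0.8000, 0.2000, -0.4000).
e_1·c_2 = (-0.4000)·(-4) + 0.8000·2 + 0.2000·(-3) + (-0.4000)·0 = 2.6000.
u_2 = c_2 − 2.6000·e_1 = (-2.9600, -0.0800, -3.5200, 1.0400).
‖u_2‖ = 4.7159, so e_2 = (-0.6277, -0.0170, -0.7464, 0.2205).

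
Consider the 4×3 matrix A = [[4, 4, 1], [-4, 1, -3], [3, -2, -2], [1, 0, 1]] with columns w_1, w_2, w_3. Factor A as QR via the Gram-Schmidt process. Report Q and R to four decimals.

Q = [[0.6172, 0.7639, -0.1858], [-0.6172, 0.3501, -0.6536], [0.4629, -0.5411, -0.6985], [0.1543, -0.0318, 0.2245]], R = [[6.4807, 0.9258, 1.6973], [0.0000, 4.4881, 0.7639], [0.0000, 0.0000, 3.3964]]

w_1 = (4, -4, 3, 1); ‖w_1‖ = 6.4807, so q_1 = (0.6172, -0.6172, 0.4629, 0.1543).
q_1·w_2 = 0.6172·4 + (-0.6172)·1 + 0.4629·(-2) + 0.1543·0 = 0.9258.
u_2 = w_2 − 0.9258·q_1 = (3.4286, 1.5714, -2.4286, -0.1429).
‖u_2‖ = 4.4881, so q_2 = (0.7639, 0.3501, -0.5411, -0.0318).
q_1·w_3 = 0.6172·1 + (-0.6172)·(-3) + 0.4629·(-2) + 0.1543·1 = 1.6973; q_2·w_3 = 0.7639·1 + 0.3501·(-3) + (-0.5411)·(-2) + (-0.0318)·1 = 0.7639.
u_3 = w_3 − 1.6973·q_1 − 0.7639·q_2 = (-0.6312, -2.2199, -2.3723, 0.7624).
‖u_3‖ = 3.3964, so q_3 = (-0.1858, -0.6536, -0.6985, 0.2245).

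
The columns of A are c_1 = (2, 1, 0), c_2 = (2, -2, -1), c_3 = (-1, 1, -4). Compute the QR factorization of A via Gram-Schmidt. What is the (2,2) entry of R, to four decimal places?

c_1 = (2, 1, 0); ‖c_1‖ = 2.2361, so q_1 = (0.8944, 0.4472, 0.0000).
q_1·c_2 = 0.8944·2 + 0.4472·(-2) + 0.0000·(-1) = 0.8944.
u_2 = c_2 − 0.8944·q_1 = (1.2000, -2.4000, -1.0000).
r_{22} = ‖u_2‖ = 2.8636.

r_{22} = 2.8636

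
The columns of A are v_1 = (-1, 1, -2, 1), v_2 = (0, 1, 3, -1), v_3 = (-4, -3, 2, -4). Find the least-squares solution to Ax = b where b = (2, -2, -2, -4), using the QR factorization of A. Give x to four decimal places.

x = (-1.4945, -1.3011, 0.1921)

v_1 = (-1, 1, -2, 1); ‖v_1‖ = 2.6458, so q_1 = (-0.3780, 0.3780, -0.7559, 0.3780).
q_1·v_2 = (-0.3780)·0 + 0.3780·1 + (-0.7559)·3 + 0.3780·(-1) = -2.2678.
u_2 = v_2 + 2.2678·q_1 = (-0.8571, 1.8571, 1.2857, -0.1429).
‖u_2‖ = 2.4202, so q_2 = (-0.3542, 0.7674, 0.5313, -0.0590).
q_1·v_3 = (-0.3780)·(-4) + 0.3780·(-3) + (-0.7559)·2 + 0.3780·(-4) = -2.6458; q_2·v_3 = (-0.3542)·(-4) + 0.7674·(-3) + 0.5313·2 + (-0.0590)·(-4) = 0.4132.
u_3 = v_3 + 2.6458·q_1 − 0.4132·q_2 = (-4.8537, -2.3171, -0.2195, -2.9756).
‖u_3‖ = 6.1506, so q_3 = (-0.7891, -0.3767, -0.0357, -0.4838).
Qᵀb = (-1.5119, -3.0695, 1.1817).
Back-substitute: x_3 = 1.1817/6.1506 = 0.1921.
x_2 = (-3.0695 − 0.4132·0.1921)/2.4202 = -1.3011.
x_1 = (-1.5119 + 2.2678·(-1.3011) + 2.6458·0.1921)/2.6458 = -1.4945.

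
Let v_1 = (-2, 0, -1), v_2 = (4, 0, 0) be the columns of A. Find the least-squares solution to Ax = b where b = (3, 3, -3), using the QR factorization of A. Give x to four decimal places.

e_1 = v_1/‖v_1‖ = (-2, 0, -1)/2.2361 = (-0.8944, 0.0000, -0.4472).
r_{12} = e_1·v_2 = -3.5777.
u_2 = v_2 + 3.5777·e_1 = (0.8000, 0.0000, -1.6000).
‖u_2‖ = 1.7889, so e_2 = (0.4472, 0.0000, -0.8944).
Qᵀb = (-1.3416, 4.0249).
Back-substitute: x_2 = 4.0249/1.7889 = 2.2500.
x_1 = (-1.3416 + 3.5777·2.2500)/2.2361 = 3.0000.

x = (3.0000, 2.2500)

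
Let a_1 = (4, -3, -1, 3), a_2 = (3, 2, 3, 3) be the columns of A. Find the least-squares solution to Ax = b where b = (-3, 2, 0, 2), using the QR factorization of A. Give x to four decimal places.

e_1 = a_1/‖a_1‖ = (4, -3, -1, 3)/5.9161 = (0.6761, -0.5071, -0.1690, 0.5071).
r_{12} = e_1·a_2 = 2.0284.
u_2 = a_2 − 2.0284·e_1 = (1.6286, 3.0286, 3.3429, 1.9714).
‖u_2‖ = 5.1851, so e_2 = (0.3141, 0.5841, 0.6447, 0.3802).
Qᵀb = (-2.0284, 0.9863).
Back-substitute: x_2 = 0.9863/5.1851 = 0.1902.
x_1 = (-2.0284 − 2.0284·0.1902)/5.9161 = -0.4081.

x = (-0.4081, 0.1902)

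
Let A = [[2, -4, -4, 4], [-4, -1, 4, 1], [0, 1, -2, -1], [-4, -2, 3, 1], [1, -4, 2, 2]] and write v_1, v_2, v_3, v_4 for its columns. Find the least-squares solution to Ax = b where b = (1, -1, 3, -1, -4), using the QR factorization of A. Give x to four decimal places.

v_1 = (2, -4, 0, -4, 1); ‖v_1‖ = 6.0828, so q_1 = (0.3288, -0.6576, 0.0000, -0.6576, 0.1644).
q_1·v_2 = 0.3288·(-4) + (-0.6576)·(-1) + 0.0000·1 + (-0.6576)·(-2) + 0.1644·(-4) = 0.0000.
u_2 = v_2 + 0.0000·q_1 = (-4.0000, -1.0000, 1.0000, -2.0000, -4.0000).
‖u_2‖ = 6.1644, so q_2 = (-0.6489, -0.1622, 0.1622, -0.3244, -0.6489).
q_1·v_3 = 0.3288·(-4) + (-0.6576)·4 + 0.0000·(-2) + (-0.6576)·3 + 0.1644·2 = -5.5896; q_2·v_3 = (-0.6489)·(-4) + (-0.1622)·4 + 0.1622·(-2) + (-0.3244)·3 + (-0.6489)·2 = -0.6489.
u_3 = v_3 + 5.5896·q_1 + 0.6489·q_2 = (-2.5832, 0.2191, -1.8947, -0.8862, 2.4979).
‖u_3‖ = 4.1636, so q_3 = (-0.6204, 0.0526, -0.4551, -0.2128, 0.5999).
q_1·v_4 = 0.3288·4 + (-0.6576)·1 + 0.0000·(-1) + (-0.6576)·1 + 0.1644·2 = 0.3288; q_2·v_4 = (-0.6489)·4 + (-0.1622)·1 + 0.1622·(-1) + (-0.3244)·1 + (-0.6489)·2 = -4.5422; q_3·v_4 = (-0.6204)·4 + 0.0526·1 + (-0.4551)·(-1) + (-0.2128)·1 + 0.5999·2 = -0.9870.
u_4 = v_4 − 0.3288·q_1 + 4.5422·q_2 + 0.9870·q_3 = (0.3322, 0.5313, -0.7123, -0.4675, -0.4093).
‖u_4‖ = 1.1341, so q_4 = (0.2929, 0.4685, -0.6281, -0.4123, -0.3609).
Qᵀb = (0.9864, 2.9200, -4.2251, -0.2040).
Back-substitute: x_4 = -0.2040/1.1341 = -0.1799.
x_3 = (-4.2251 + 0.9870·(-0.1799))/4.1636 = -1.0574.
x_2 = (2.9200 + 0.6489·(-1.0574) + 4.5422·(-0.1799))/6.1644 = 0.2298.
x_1 = (0.9864 + 0.0000·0.2298 + 5.5896·(-1.0574) − 0.3288·(-0.1799))/6.0828 = -0.7998.

x = (-0.7998, 0.2298, -1.0574, -0.1799)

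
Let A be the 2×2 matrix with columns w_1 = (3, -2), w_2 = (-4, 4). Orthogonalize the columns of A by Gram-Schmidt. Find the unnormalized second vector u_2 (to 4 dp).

w_1 = (3, -2); ‖w_1‖ = 3.6056, so q_1 = (0.8321, -0.5547).
q_1·w_2 = 0.8321·(-4) + (-0.5547)·4 = -5.5470.
u_2 = w_2 + 5.5470·q_1 = (0.6154, 0.9231).

u_2 = (0.6154, 0.9231)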